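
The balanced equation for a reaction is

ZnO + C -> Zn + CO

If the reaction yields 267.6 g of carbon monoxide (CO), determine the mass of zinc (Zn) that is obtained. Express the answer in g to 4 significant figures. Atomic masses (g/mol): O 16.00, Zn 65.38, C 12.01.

M(CO) = 12.01 + 16.00 = 28.01 g/mol.
M(Zn) = 65.38 g/mol.
n(CO) = 267.60 g / 28.01 g/mol = 9.5537 mol.
From the equation the CO:Zn mole ratio is 1:1, so n(Zn) = 9.5537 × 1/1 = 9.5537 mol.
Mass of Zn = 9.5537 mol × 65.38 g/mol = 624.62 g.

624.6 g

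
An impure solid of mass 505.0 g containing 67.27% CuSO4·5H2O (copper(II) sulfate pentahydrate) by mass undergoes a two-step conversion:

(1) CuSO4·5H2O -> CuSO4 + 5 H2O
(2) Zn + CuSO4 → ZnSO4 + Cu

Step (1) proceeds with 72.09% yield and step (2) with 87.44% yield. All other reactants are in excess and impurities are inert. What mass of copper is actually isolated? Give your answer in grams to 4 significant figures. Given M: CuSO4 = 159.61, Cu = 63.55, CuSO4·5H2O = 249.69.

Pure CuSO4·5H2O = 505.0 × 0.6727 = 339.71 g.
n(CuSO4·5H2O) = 339.71 / 249.69 = 1.3605 mol.
Step 1 (CuSO4·5H2O:CuSO4 = 1:1): theoretical n(CuSO4) = 1.3605 mol; at 72.09% yield, n(CuSO4) = 0.98081 mol.
Step 2 (CuSO4:Cu = 1:1): theoretical n(Cu) = 0.98081 mol, so theoretical mass = 0.98081 × 63.55 = 62.331 g.
At 87.44% yield, actual mass of Cu = 62.331 × 0.8744 = 54.502 g.

54.50 g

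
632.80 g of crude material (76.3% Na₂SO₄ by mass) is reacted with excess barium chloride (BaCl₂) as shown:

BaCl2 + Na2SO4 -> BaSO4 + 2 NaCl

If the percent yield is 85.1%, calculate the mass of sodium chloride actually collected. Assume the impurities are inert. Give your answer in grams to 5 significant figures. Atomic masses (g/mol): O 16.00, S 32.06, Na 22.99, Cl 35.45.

338.10 g

Pure Na2SO4 available = 632.80 g × 0.763 = 482.826 g.
M(Na2SO4) = 2(22.99) + 32.06 + 4(16.00) = 142.04 g/mol.
M(NaCl) = 22.99 + 35.45 = 58.44 g/mol.
n(Na2SO4) = 482.826 g / 142.04 g/mol = 3.39923 mol.
From the equation the Na2SO4:NaCl mole ratio is 1:2, so n(NaCl) = 3.39923 × 2/1 = 6.79846 mol.
Mass of NaCl = 6.79846 mol × 58.44 g/mol = 397.302 g.
Actual mass collected = 397.302 g × 0.851 = 338.104 g.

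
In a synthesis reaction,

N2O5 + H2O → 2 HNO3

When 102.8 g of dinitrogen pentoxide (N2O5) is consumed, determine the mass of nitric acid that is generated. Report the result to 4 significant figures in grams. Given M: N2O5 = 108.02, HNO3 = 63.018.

119.9 g

n(N2O5) = 102.80 g / 108.02 g/mol = 0.95168 mol.
From the equation the N2O5:HNO3 mole ratio is 1:2, so n(HNO3) = 0.95168 × 2/1 = 1.9034 mol.
Mass of HNO3 = 1.9034 mol × 63.018 g/mol = 119.95 g.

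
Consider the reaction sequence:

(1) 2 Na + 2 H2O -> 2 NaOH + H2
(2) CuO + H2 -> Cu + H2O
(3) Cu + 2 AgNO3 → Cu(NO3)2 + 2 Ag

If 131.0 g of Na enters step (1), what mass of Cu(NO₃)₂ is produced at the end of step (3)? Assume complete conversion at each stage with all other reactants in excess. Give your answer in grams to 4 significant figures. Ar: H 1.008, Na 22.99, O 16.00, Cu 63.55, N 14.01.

M(Na) = 22.99 g/mol.
M(Cu(NO3)2) = 63.55 + 2(14.01) + 6(16.00) = 187.57 g/mol.
n(Na) = 131.0 / 22.99 = 5.6981 mol.
Reaction (1): Na→H2 ratio 2:1 ⇒ n(H2) = 2.8491 mol.
Reaction (2): H2→Cu ratio 1:1 ⇒ n(Cu) = 2.8491 mol.
Reaction (3): Cu→Cu(NO3)2 ratio 1:1 ⇒ n(Cu(NO3)2) = 2.8491 mol.
Mass of Cu(NO3)2 = 2.8491 × 187.57 = 534.40 g.

534.4 g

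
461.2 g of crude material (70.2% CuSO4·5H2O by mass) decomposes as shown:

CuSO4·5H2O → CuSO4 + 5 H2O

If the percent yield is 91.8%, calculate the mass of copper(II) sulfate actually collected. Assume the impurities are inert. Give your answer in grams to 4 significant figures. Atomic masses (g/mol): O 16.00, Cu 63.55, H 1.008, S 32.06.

190.0 g

Pure CuSO4·5H2O available = 461.2 g × 0.702 = 323.76 g.
M(CuSO4·5H2O) = 63.55 + 32.06 + 9(16.00) + 10(1.008) = 249.69 g/mol.
M(CuSO4) = 63.55 + 32.06 + 4(16.00) = 159.61 g/mol.
n(CuSO4·5H2O) = 323.76 g / 249.69 g/mol = 1.2967 mol.
From the equation the CuSO4·5H2O:CuSO4 mole ratio is 1:1, so n(CuSO4) = 1.2967 × 1/1 = 1.2967 mol.
Mass of CuSO4 = 1.2967 mol × 159.61 g/mol = 206.96 g.
Actual mass collected = 206.96 g × 0.918 = 189.99 g.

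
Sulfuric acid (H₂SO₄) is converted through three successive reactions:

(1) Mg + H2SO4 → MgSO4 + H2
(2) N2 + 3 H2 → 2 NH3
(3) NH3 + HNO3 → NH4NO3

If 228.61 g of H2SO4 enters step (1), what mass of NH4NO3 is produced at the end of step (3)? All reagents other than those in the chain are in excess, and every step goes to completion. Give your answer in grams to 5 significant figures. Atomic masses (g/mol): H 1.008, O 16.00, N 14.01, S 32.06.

124.40 g

M(H2SO4) = 2(1.008) + 32.06 + 4(16.00) = 98.076 g/mol.
M(NH4NO3) = 2(14.01) + 4(1.008) + 3(16.00) = 80.052 g/mol.
n(H2SO4) = 228.61 / 98.076 = 2.33095 mol.
Reaction (1): H2SO4→H2 ratio 1:1 ⇒ n(H2) = 2.33095 mol.
Reaction (2): H2→NH3 ratio 3:2 ⇒ n(NH3) = 1.55396 mol.
Reaction (3): NH3→NH4NO3 ratio 1:1 ⇒ n(NH4NO3) = 1.55396 mol.
Mass of NH4NO3 = 1.55396 × 80.052 = 124.398 g.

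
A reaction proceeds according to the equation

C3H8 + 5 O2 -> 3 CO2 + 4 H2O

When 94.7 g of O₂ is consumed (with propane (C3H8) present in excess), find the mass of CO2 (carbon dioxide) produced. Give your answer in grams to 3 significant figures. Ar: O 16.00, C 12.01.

M(O2) = 2(16.00) = 32.00 g/mol.
M(CO2) = 12.01 + 2(16.00) = 44.01 g/mol.
n(O2) = 94.70 g / 32.00 g/mol = 2.959 mol.
From the equation the O2:CO2 mole ratio is 5:3, so n(CO2) = 2.959 × 3/5 = 1.776 mol.
Mass of CO2 = 1.776 mol × 44.01 g/mol = 78.15 g.

78.1 g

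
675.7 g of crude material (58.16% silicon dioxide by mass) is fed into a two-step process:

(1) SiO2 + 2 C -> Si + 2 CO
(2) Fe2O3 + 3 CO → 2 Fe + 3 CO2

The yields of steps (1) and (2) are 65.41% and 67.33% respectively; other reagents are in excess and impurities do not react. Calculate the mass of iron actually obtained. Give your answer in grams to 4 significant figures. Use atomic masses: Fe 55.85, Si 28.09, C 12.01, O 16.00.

214.5 g

Pure SiO2 = 675.7 × 0.5816 = 392.99 g.
M(SiO2) = 28.09 + 2(16.00) = 60.09 g/mol.
M(Fe) = 55.85 g/mol.
n(SiO2) = 392.99 / 60.09 = 6.5400 mol.
Step 1 (SiO2:CO = 1:2): theoretical n(CO) = 13.080 mol; at 65.41% yield, n(CO) = 8.5556 mol.
Step 2 (CO:Fe = 3:2): theoretical n(Fe) = 5.7037 mol, so theoretical mass = 5.7037 × 55.85 = 318.55 g.
At 67.33% yield, actual mass of Fe = 318.55 × 0.6733 = 214.48 g.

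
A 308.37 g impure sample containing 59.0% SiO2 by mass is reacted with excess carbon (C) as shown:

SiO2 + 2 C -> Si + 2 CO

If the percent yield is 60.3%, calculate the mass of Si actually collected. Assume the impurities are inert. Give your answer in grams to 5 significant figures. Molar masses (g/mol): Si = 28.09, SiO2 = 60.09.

Pure SiO2 available = 308.37 g × 0.590 = 181.938 g.
n(SiO2) = 181.938 g / 60.09 g/mol = 3.02776 mol.
From the equation the SiO2:Si mole ratio is 1:1, so n(Si) = 3.02776 × 1/1 = 3.02776 mol.
Mass of Si = 3.02776 mol × 28.09 g/mol = 85.0499 g.
Actual mass collected = 85.0499 g × 0.603 = 51.2851 g.

51.285 g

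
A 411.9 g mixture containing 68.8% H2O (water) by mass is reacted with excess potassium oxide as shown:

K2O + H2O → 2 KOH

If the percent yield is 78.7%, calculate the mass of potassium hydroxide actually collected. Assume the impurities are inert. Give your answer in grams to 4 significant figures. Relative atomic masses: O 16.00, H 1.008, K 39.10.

Pure H2O available = 411.9 g × 0.688 = 283.39 g.
M(H2O) = 2(1.008) + 16.00 = 18.016 g/mol.
M(KOH) = 39.10 + 16.00 + 1.008 = 56.108 g/mol.
n(H2O) = 283.39 g / 18.016 g/mol = 15.730 mol.
From the equation the H2O:KOH mole ratio is 1:2, so n(KOH) = 15.730 × 2/1 = 31.460 mol.
Mass of KOH = 31.460 mol × 56.108 g/mol = 1765.1 g.
Actual mass collected = 1765.1 g × 0.787 = 1389.2 g.

1389 g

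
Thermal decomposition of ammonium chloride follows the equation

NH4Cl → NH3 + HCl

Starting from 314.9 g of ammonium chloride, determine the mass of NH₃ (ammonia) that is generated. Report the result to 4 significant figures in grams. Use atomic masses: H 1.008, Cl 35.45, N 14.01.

100.3 g

M(NH4Cl) = 14.01 + 4(1.008) + 35.45 = 53.492 g/mol.
M(NH3) = 14.01 + 3(1.008) = 17.034 g/mol.
n(NH4Cl) = 314.90 g / 53.492 g/mol = 5.8869 mol.
From the equation the NH4Cl:NH3 mole ratio is 1:1, so n(NH3) = 5.8869 × 1/1 = 5.8869 mol.
Mass of NH3 = 5.8869 mol × 17.034 g/mol = 100.28 g.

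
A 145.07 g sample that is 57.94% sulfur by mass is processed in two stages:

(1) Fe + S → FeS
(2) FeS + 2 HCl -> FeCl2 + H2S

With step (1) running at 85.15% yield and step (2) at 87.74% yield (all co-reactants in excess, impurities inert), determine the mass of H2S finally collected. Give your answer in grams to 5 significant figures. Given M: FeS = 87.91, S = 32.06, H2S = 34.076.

66.746 g

Pure S = 145.07 × 0.5794 = 84.0536 g.
n(S) = 84.0536 / 32.06 = 2.62176 mol.
Step 1 (S:FeS = 1:1): theoretical n(FeS) = 2.62176 mol; at 85.15% yield, n(FeS) = 2.23243 mol.
Step 2 (FeS:H2S = 1:1): theoretical n(H2S) = 2.23243 mol, so theoretical mass = 2.23243 × 34.076 = 76.0722 g.
At 87.74% yield, actual mass of H2S = 76.0722 × 0.8774 = 66.7457 g.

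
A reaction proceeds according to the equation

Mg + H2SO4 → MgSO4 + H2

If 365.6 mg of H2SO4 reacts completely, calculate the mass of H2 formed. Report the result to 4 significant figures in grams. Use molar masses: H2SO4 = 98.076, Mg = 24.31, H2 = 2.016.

Convert: 365.6 mg = 0.36560 g.
n(H2SO4) = 0.36560 g / 98.076 g/mol = 0.0037277 mol.
From the equation the H2SO4:H2 mole ratio is 1:1, so n(H2) = 0.0037277 × 1/1 = 0.0037277 mol.
Mass of H2 = 0.0037277 mol × 2.016 g/mol = 0.0075151 g.

0.007515 g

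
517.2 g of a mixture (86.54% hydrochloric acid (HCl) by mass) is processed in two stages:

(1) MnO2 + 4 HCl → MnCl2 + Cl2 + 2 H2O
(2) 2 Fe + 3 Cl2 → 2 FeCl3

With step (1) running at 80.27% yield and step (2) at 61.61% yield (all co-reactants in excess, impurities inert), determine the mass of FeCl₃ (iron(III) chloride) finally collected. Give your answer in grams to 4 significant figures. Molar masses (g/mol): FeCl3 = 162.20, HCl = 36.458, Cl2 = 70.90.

Pure HCl = 517.2 × 0.8654 = 447.58 g.
n(HCl) = 447.58 / 36.458 = 12.277 mol.
Step 1 (HCl:Cl2 = 4:1): theoretical n(Cl2) = 3.0692 mol; at 80.27% yield, n(Cl2) = 2.4636 mol.
Step 2 (Cl2:FeCl3 = 3:2): theoretical n(FeCl3) = 1.6424 mol, so theoretical mass = 1.6424 × 162.20 = 266.40 g.
At 61.61% yield, actual mass of FeCl3 = 266.40 × 0.6161 = 164.13 g.

164.1 g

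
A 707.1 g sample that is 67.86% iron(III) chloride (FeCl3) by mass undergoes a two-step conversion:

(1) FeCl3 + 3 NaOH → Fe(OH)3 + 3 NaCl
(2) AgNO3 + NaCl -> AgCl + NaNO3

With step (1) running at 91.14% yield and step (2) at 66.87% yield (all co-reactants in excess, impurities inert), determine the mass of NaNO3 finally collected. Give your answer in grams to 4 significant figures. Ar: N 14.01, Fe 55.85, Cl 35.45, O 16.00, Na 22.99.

459.8 g

Pure FeCl3 = 707.1 × 0.6786 = 479.84 g.
M(FeCl3) = 55.85 + 3(35.45) = 162.20 g/mol.
M(NaNO3) = 22.99 + 14.01 + 3(16.00) = 85.00 g/mol.
n(FeCl3) = 479.84 / 162.20 = 2.9583 mol.
Step 1 (FeCl3:NaCl = 1:3): theoretical n(NaCl) = 8.8749 mol; at 91.14% yield, n(NaCl) = 8.0886 mol.
Step 2 (NaCl:NaNO3 = 1:1): theoretical n(NaNO3) = 8.0886 mol, so theoretical mass = 8.0886 × 85.00 = 687.53 g.
At 66.87% yield, actual mass of NaNO3 = 687.53 × 0.6687 = 459.75 g.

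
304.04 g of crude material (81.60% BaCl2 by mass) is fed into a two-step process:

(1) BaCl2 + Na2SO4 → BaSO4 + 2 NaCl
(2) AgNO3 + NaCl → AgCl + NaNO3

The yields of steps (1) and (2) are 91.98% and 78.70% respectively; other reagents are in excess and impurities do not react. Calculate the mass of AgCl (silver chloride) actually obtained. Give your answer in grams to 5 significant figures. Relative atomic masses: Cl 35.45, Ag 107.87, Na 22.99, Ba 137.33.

247.22 g

Pure BaCl2 = 304.04 × 0.8160 = 248.097 g.
M(BaCl2) = 137.33 + 2(35.45) = 208.23 g/mol.
M(AgCl) = 107.87 + 35.45 = 143.32 g/mol.
n(BaCl2) = 248.097 / 208.23 = 1.19145 mol.
Step 1 (BaCl2:NaCl = 1:2): theoretical n(NaCl) = 2.38291 mol; at 91.98% yield, n(NaCl) = 2.19180 mol.
Step 2 (NaCl:AgCl = 1:1): theoretical n(AgCl) = 2.19180 mol, so theoretical mass = 2.19180 × 143.32 = 314.129 g.
At 78.70% yield, actual mass of AgCl = 314.129 × 0.7870 = 247.219 g.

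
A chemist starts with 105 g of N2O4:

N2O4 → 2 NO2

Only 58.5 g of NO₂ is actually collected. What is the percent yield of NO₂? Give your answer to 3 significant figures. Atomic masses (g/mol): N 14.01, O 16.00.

55.7 %

M(N2O4) = 2(14.01) + 4(16.00) = 92.02 g/mol.
M(NO2) = 14.01 + 2(16.00) = 46.01 g/mol.
n(N2O4) = 105.0 g / 92.02 g/mol = 1.141 mol.
From the equation the N2O4:NO2 mole ratio is 1:2, so n(NO2) = 1.141 × 2/1 = 2.282 mol.
Mass of NO2 = 2.282 mol × 46.01 g/mol = 105.0 g.
This is the theoretical yield. Percent yield = 58.5 g / 105.0 g × 100% = 55.71%.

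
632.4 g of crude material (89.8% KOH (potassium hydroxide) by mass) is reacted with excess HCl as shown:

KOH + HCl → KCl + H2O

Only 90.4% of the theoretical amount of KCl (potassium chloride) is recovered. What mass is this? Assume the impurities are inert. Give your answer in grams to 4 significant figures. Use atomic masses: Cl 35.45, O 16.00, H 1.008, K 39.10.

682.1 g

Pure KOH available = 632.4 g × 0.898 = 567.90 g.
M(KOH) = 39.10 + 16.00 + 1.008 = 56.108 g/mol.
M(KCl) = 39.10 + 35.45 = 74.55 g/mol.
n(KOH) = 567.90 g / 56.108 g/mol = 10.121 mol.
From the equation the KOH:KCl mole ratio is 1:1, so n(KCl) = 10.121 × 1/1 = 10.121 mol.
Mass of KCl = 10.121 mol × 74.55 g/mol = 754.56 g.
Actual mass collected = 754.56 g × 0.904 = 682.12 g.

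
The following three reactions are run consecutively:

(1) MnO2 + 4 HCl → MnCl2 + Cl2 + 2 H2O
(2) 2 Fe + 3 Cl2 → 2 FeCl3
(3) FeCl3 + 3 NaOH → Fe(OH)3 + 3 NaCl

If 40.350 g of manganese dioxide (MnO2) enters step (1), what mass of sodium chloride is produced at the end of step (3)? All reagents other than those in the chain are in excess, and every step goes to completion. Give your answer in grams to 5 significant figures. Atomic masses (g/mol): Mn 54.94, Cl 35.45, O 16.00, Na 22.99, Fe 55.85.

M(MnO2) = 54.94 + 2(16.00) = 86.94 g/mol.
M(NaCl) = 22.99 + 35.45 = 58.44 g/mol.
n(MnO2) = 40.350 / 86.94 = 0.464113 mol.
Reaction (1): MnO2→Cl2 ratio 1:1 ⇒ n(Cl2) = 0.464113 mol.
Reaction (2): Cl2→FeCl3 ratio 3:2 ⇒ n(FeCl3) = 0.309409 mol.
Reaction (3): FeCl3→NaCl ratio 1:3 ⇒ n(NaCl) = 0.928226 mol.
Mass of NaCl = 0.928226 × 58.44 = 54.2455 g.

54.246 g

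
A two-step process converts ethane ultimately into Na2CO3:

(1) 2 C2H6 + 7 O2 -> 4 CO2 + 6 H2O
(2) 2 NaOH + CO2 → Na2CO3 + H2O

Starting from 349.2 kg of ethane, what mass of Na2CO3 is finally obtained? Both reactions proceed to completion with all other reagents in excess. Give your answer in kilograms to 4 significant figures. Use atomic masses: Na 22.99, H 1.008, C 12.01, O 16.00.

M(C2H6) = 2(12.01) + 6(1.008) = 30.068 g/mol.
M(Na2CO3) = 2(22.99) + 12.01 + 3(16.00) = 105.99 g/mol.
349.2 kg = 349200 g.
n(C2H6) = 349200 / 30.068 = 11614 mol.
Step 1 gives a 2:4 ratio of C2H6 to CO2, so n(CO2) = 23227 mol.
In step 2 the CO2:Na2CO3 ratio is 1:1, so n(Na2CO3) = 23227 mol.
Mass of Na2CO3 = 23227 × 105.99 = 2.4619 × 10^6 g = 2462 kg.

2462 kg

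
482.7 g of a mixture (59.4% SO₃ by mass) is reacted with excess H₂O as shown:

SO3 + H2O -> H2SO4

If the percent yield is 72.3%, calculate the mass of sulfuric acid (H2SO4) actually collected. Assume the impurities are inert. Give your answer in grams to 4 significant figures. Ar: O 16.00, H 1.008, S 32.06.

254.0 g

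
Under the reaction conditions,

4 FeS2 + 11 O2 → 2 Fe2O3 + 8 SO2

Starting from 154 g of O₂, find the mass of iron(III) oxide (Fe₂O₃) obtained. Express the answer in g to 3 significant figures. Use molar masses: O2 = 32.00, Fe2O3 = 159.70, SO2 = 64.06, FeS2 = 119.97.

n(O2) = 154.0 g / 32.00 g/mol = 4.812 mol.
From the equation the O2:Fe2O3 mole ratio is 11:2, so n(Fe2O3) = 4.812 × 2/11 = 0.8750 mol.
Mass of Fe2O3 = 0.8750 mol × 159.70 g/mol = 139.7 g.

140 g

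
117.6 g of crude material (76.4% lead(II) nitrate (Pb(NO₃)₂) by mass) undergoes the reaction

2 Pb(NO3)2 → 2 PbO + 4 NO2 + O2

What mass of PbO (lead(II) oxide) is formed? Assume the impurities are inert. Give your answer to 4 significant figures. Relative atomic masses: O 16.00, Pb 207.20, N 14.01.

Mass of pure Pb(NO3)2 = 117.6 g × 0.764 = 89.846 g.
M(Pb(NO3)2) = 207.20 + 2(14.01) + 6(16.00) = 331.22 g/mol.
M(PbO) = 207.20 + 16.00 = 223.20 g/mol.
n(Pb(NO3)2) = 89.846 g / 331.22 g/mol = 0.27126 mol.
From the equation the Pb(NO3)2:PbO mole ratio is 2:2, so n(PbO) = 0.27126 × 2/2 = 0.27126 mol.
Mass of PbO = 0.27126 mol × 223.20 g/mol = 60.545 g.

60.55 g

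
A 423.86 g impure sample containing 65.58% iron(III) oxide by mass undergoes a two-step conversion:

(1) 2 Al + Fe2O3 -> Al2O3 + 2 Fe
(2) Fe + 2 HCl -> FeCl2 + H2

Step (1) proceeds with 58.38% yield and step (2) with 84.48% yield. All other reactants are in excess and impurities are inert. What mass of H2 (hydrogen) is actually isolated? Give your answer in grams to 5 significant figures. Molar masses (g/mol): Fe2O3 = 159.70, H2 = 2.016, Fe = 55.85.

Pure Fe2O3 = 423.86 × 0.6558 = 277.967 g.
n(Fe2O3) = 277.967 / 159.70 = 1.74056 mol.
Step 1 (Fe2O3:Fe = 1:2): theoretical n(Fe) = 3.48112 mol; at 58.38% yield, n(Fe) = 2.03228 mol.
Step 2 (Fe:H2 = 1:1): theoretical n(H2) = 2.03228 mol, so theoretical mass = 2.03228 × 2.016 = 4.09707 g.
At 84.48% yield, actual mass of H2 = 4.09707 × 0.8448 = 3.46121 g.

3.4612 g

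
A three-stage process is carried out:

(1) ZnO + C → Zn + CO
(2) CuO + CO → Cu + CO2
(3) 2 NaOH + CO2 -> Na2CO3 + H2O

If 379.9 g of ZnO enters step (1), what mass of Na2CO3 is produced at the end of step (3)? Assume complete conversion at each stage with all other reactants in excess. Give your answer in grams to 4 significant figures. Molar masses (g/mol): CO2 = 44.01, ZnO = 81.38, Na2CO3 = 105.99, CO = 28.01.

n(ZnO) = 379.9 / 81.38 = 4.6682 mol.
Reaction (1): ZnO→CO ratio 1:1 ⇒ n(CO) = 4.6682 mol.
Reaction (2): CO→CO2 ratio 1:1 ⇒ n(CO2) = 4.6682 mol.
Reaction (3): CO2→Na2CO3 ratio 1:1 ⇒ n(Na2CO3) = 4.6682 mol.
Mass of Na2CO3 = 4.6682 × 105.99 = 494.78 g.

494.8 g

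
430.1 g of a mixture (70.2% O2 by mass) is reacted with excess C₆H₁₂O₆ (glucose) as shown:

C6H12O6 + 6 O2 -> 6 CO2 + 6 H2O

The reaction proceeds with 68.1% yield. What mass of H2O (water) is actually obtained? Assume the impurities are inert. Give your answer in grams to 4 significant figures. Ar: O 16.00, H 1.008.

115.8 g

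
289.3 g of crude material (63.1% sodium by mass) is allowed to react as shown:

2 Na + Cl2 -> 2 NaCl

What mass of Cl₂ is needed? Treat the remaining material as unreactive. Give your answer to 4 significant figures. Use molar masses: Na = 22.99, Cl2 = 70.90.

Mass of pure Na = 289.3 g × 0.631 = 182.55 g.
n(Na) = 182.55 g / 22.99 g/mol = 7.9403 mol.
From the equation the Na:Cl2 mole ratio is 2:1, so n(Cl2) = 7.9403 × 1/2 = 3.9702 mol.
Mass of Cl2 = 3.9702 mol × 70.90 g/mol = 281.48 g.

281.5 g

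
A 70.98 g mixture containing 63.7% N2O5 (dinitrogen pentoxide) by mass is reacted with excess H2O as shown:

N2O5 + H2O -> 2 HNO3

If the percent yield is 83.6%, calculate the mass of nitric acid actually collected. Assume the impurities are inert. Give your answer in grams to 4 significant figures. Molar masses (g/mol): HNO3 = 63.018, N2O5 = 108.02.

44.10 g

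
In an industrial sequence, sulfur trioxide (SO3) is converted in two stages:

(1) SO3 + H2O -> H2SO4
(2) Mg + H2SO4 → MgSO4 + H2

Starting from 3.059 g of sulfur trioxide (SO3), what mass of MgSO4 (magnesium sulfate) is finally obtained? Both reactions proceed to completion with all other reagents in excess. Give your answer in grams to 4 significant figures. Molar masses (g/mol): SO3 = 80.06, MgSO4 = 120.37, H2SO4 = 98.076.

n(SO3) = 3.0590 / 80.06 = 0.038209 mol.
Step 1 gives a 1:1 ratio of SO3 to H2SO4, so n(H2SO4) = 0.038209 mol.
In step 2 the H2SO4:MgSO4 ratio is 1:1, so n(MgSO4) = 0.038209 mol.
Mass of MgSO4 = 0.038209 × 120.37 = 4.5992 g.

4.599 g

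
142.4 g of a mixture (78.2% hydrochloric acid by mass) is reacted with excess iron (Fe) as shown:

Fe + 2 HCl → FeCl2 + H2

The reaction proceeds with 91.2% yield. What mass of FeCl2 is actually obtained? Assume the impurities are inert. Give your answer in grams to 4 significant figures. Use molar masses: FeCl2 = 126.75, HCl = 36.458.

176.5 g

Pure HCl available = 142.4 g × 0.782 = 111.36 g.
n(HCl) = 111.36 g / 36.458 g/mol = 3.0544 mol.
From the equation the HCl:FeCl2 mole ratio is 2:1, so n(FeCl2) = 3.0544 × 1/2 = 1.5272 mol.
Mass of FeCl2 = 1.5272 mol × 126.75 g/mol = 193.57 g.
Actual mass collected = 193.57 g × 0.912 = 176.54 g.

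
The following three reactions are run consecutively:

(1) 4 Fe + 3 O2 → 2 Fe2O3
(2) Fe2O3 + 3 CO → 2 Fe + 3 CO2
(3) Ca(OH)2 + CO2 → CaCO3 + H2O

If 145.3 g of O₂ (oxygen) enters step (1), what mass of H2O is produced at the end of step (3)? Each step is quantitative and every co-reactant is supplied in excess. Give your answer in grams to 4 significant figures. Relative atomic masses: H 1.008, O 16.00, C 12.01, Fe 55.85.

M(O2) = 2(16.00) = 32.00 g/mol.
M(H2O) = 2(1.008) + 16.00 = 18.016 g/mol.
n(O2) = 145.3 / 32.00 = 4.5406 mol.
Reaction (1): O2→Fe2O3 ratio 3:2 ⇒ n(Fe2O3) = 3.0271 mol.
Reaction (2): Fe2O3→CO2 ratio 1:3 ⇒ n(CO2) = 9.0813 mol.
Reaction (3): CO2→H2O ratio 1:1 ⇒ n(H2O) = 9.0813 mol.
Mass of H2O = 9.0813 × 18.016 = 163.61 g.

163.6 g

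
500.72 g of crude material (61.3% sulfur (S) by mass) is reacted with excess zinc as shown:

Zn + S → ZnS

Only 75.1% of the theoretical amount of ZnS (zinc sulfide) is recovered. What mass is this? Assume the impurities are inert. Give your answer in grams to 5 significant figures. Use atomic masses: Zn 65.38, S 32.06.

Pure S available = 500.72 g × 0.613 = 306.941 g.
M(S) = 32.06 g/mol.
M(ZnS) = 65.38 + 32.06 = 97.44 g/mol.
n(S) = 306.941 g / 32.06 g/mol = 9.57397 mol.
From the equation the S:ZnS mole ratio is 1:1, so n(ZnS) = 9.57397 × 1/1 = 9.57397 mol.
Mass of ZnS = 9.57397 mol × 97.44 g/mol = 932.887 g.
Actual mass collected = 932.887 g × 0.751 = 700.598 g.

700.60 g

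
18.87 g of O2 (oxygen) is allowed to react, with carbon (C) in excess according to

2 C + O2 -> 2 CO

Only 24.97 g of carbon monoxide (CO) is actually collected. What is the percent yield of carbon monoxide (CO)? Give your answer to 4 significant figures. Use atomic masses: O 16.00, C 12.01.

75.59 %

M(O2) = 2(16.00) = 32.00 g/mol.
M(CO) = 12.01 + 16.00 = 28.01 g/mol.
n(O2) = 18.870 g / 32.00 g/mol = 0.58969 mol.
From the equation the O2:CO mole ratio is 1:2, so n(CO) = 0.58969 × 2/1 = 1.1794 mol.
Mass of CO = 1.1794 mol × 28.01 g/mol = 33.034 g.
This is the theoretical yield. Percent yield = 24.97 g / 33.034 g × 100% = 75.588%.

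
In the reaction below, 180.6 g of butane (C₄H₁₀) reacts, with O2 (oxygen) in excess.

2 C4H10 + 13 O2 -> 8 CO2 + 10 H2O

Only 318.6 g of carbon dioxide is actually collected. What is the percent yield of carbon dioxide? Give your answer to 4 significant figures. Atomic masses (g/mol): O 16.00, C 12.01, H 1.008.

58.24 %

M(C4H10) = 4(12.01) + 10(1.008) = 58.12 g/mol.
M(CO2) = 12.01 + 2(16.00) = 44.01 g/mol.
n(C4H10) = 180.60 g / 58.12 g/mol = 3.1074 mol.
From the equation the C4H10:CO2 mole ratio is 2:8, so n(CO2) = 3.1074 × 8/2 = 12.429 mol.
Mass of CO2 = 12.429 mol × 44.01 g/mol = 547.02 g.
This is the theoretical yield. Percent yield = 318.6 g / 547.02 g × 100% = 58.243%.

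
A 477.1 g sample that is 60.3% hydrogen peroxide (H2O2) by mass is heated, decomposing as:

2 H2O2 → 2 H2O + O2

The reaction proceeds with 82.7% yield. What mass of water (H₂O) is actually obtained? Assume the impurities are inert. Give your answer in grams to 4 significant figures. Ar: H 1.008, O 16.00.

126.0 g

Pure H2O2 available = 477.1 g × 0.603 = 287.69 g.
M(H2O2) = 2(1.008) + 2(16.00) = 34.016 g/mol.
M(H2O) = 2(1.008) + 16.00 = 18.016 g/mol.
n(H2O2) = 287.69 g / 34.016 g/mol = 8.4575 mol.
From the equation the H2O2:H2O mole ratio is 2:2, so n(H2O) = 8.4575 × 2/2 = 8.4575 mol.
Mass of H2O = 8.4575 mol × 18.016 g/mol = 152.37 g.
Actual mass collected = 152.37 g × 0.827 = 126.01 g.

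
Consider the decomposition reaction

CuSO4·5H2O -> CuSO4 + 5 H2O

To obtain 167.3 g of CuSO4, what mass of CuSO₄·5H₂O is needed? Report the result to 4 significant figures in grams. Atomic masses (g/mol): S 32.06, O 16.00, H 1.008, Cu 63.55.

261.7 g

M(CuSO4) = 63.55 + 32.06 + 4(16.00) = 159.61 g/mol.
M(CuSO4·5H2O) = 63.55 + 32.06 + 9(16.00) + 10(1.008) = 249.69 g/mol.
n(CuSO4) = 167.30 g / 159.61 g/mol = 1.0482 mol.
From the equation the CuSO4:CuSO4·5H2O mole ratio is 1:1, so n(CuSO4·5H2O) = 1.0482 × 1/1 = 1.0482 mol.
Mass of CuSO4·5H2O = 1.0482 mol × 249.69 g/mol = 261.72 g.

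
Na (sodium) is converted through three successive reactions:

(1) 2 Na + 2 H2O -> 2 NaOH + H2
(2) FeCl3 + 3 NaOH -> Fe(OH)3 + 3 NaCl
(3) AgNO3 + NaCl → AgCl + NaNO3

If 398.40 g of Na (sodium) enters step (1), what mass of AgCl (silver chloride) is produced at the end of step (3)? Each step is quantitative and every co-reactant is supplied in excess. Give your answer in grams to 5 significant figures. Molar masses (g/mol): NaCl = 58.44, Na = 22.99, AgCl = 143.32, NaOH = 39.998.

2483.6 g

n(Na) = 398.40 / 22.99 = 17.3293 mol.
Reaction (1): Na→NaOH ratio 2:2 ⇒ n(NaOH) = 17.3293 mol.
Reaction (2): NaOH→NaCl ratio 3:3 ⇒ n(NaCl) = 17.3293 mol.
Reaction (3): NaCl→AgCl ratio 1:1 ⇒ n(AgCl) = 17.3293 mol.
Mass of AgCl = 17.3293 × 143.32 = 2483.63 g.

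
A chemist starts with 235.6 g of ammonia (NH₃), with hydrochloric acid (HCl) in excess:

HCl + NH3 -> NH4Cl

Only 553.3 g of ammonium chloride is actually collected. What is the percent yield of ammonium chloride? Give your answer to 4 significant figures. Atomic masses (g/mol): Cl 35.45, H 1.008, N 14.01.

M(NH3) = 14.01 + 3(1.008) = 17.034 g/mol.
M(NH4Cl) = 14.01 + 4(1.008) + 35.45 = 53.492 g/mol.
n(NH3) = 235.60 g / 17.034 g/mol = 13.831 mol.
From the equation the NH3:NH4Cl mole ratio is 1:1, so n(NH4Cl) = 13.831 × 1/1 = 13.831 mol.
Mass of NH4Cl = 13.831 mol × 53.492 g/mol = 739.86 g.
This is the theoretical yield. Percent yield = 553.3 g / 739.86 g × 100% = 74.785%.

74.78 %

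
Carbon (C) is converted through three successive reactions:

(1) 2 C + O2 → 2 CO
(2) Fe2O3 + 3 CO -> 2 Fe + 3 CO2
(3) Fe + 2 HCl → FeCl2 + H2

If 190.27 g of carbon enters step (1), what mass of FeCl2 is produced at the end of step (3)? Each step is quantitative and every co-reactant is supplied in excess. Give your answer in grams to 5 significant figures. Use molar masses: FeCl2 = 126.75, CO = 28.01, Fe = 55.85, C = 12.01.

n(C) = 190.27 / 12.01 = 15.8426 mol.
Reaction (1): C→CO ratio 2:2 ⇒ n(CO) = 15.8426 mol.
Reaction (2): CO→Fe ratio 3:2 ⇒ n(Fe) = 10.5618 mol.
Reaction (3): Fe→FeCl2 ratio 1:1 ⇒ n(FeCl2) = 10.5618 mol.
Mass of FeCl2 = 10.5618 × 126.75 = 1338.70 g.

1338.7 g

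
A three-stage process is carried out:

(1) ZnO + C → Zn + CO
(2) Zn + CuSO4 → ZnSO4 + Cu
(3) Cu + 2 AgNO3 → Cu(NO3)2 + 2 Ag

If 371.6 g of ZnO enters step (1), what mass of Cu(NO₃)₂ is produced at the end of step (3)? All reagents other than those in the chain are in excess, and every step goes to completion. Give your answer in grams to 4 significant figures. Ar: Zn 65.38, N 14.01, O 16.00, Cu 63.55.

M(ZnO) = 65.38 + 16.00 = 81.38 g/mol.
M(Cu(NO3)2) = 63.55 + 2(14.01) + 6(16.00) = 187.57 g/mol.
n(ZnO) = 371.6 / 81.38 = 4.5662 mol.
Reaction (1): ZnO→Zn ratio 1:1 ⇒ n(Zn) = 4.5662 mol.
Reaction (2): Zn→Cu ratio 1:1 ⇒ n(Cu) = 4.5662 mol.
Reaction (3): Cu→Cu(NO3)2 ratio 1:1 ⇒ n(Cu(NO3)2) = 4.5662 mol.
Mass of Cu(NO3)2 = 4.5662 × 187.57 = 856.49 g.

856.5 g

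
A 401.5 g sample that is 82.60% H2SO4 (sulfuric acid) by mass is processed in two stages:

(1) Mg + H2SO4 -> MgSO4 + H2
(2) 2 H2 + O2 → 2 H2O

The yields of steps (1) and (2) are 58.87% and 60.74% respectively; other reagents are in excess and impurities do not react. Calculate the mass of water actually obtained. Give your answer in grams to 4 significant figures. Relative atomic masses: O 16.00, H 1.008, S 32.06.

21.78 g

Pure H2SO4 = 401.5 × 0.8260 = 331.64 g.
M(H2SO4) = 2(1.008) + 32.06 + 4(16.00) = 98.076 g/mol.
M(H2O) = 2(1.008) + 16.00 = 18.016 g/mol.
n(H2SO4) = 331.64 / 98.076 = 3.3814 mol.
Step 1 (H2SO4:H2 = 1:1): theoretical n(H2) = 3.3814 mol; at 58.87% yield, n(H2) = 1.9907 mol.
Step 2 (H2:H2O = 2:2): theoretical n(H2O) = 1.9907 mol, so theoretical mass = 1.9907 × 18.016 = 35.864 g.
At 60.74% yield, actual mass of H2O = 35.864 × 0.6074 = 21.784 g.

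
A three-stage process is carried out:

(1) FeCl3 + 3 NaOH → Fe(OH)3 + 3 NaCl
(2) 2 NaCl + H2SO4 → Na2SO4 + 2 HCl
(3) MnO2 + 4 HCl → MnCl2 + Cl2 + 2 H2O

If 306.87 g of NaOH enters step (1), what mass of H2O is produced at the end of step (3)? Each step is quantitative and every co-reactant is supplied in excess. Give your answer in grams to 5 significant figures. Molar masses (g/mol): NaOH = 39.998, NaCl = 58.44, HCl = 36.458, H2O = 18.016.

n(NaOH) = 306.87 / 39.998 = 7.67213 mol.
Reaction (1): NaOH→NaCl ratio 3:3 ⇒ n(NaCl) = 7.67213 mol.
Reaction (2): NaCl→HCl ratio 2:2 ⇒ n(HCl) = 7.67213 mol.
Reaction (3): HCl→H2O ratio 4:2 ⇒ n(H2O) = 3.83607 mol.
Mass of H2O = 3.83607 × 18.016 = 69.1106 g.

69.111 g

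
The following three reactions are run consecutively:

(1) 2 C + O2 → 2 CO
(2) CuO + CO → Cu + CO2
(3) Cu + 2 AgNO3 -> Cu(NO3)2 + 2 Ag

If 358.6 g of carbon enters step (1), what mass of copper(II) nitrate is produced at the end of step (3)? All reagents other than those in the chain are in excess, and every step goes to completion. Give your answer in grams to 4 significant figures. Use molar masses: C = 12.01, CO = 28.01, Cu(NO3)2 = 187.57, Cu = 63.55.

5601 g

n(C) = 358.6 / 12.01 = 29.858 mol.
Reaction (1): C→CO ratio 2:2 ⇒ n(CO) = 29.858 mol.
Reaction (2): CO→Cu ratio 1:1 ⇒ n(Cu) = 29.858 mol.
Reaction (3): Cu→Cu(NO3)2 ratio 1:1 ⇒ n(Cu(NO3)2) = 29.858 mol.
Mass of Cu(NO3)2 = 29.858 × 187.57 = 5600.5 g.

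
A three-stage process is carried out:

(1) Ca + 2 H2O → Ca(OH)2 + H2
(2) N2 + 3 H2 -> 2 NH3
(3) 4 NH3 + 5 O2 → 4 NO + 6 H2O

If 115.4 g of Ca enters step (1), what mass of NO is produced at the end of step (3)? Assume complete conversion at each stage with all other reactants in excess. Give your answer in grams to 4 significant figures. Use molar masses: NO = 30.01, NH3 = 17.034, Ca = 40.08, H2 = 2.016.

57.60 g

n(Ca) = 115.4 / 40.08 = 2.8792 mol.
Reaction (1): Ca→H2 ratio 1:1 ⇒ n(H2) = 2.8792 mol.
Reaction (2): H2→NH3 ratio 3:2 ⇒ n(NH3) = 1.9195 mol.
Reaction (3): NH3→NO ratio 4:4 ⇒ n(NO) = 1.9195 mol.
Mass of NO = 1.9195 × 30.01 = 57.604 g.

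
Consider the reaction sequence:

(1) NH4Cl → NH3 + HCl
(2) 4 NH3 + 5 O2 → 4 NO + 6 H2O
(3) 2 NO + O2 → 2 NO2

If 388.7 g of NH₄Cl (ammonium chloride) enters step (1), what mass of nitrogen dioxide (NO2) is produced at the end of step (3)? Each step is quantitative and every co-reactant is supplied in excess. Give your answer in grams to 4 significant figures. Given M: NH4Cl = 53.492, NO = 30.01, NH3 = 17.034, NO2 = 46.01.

n(NH4Cl) = 388.7 / 53.492 = 7.2665 mol.
Reaction (1): NH4Cl→NH3 ratio 1:1 ⇒ n(NH3) = 7.2665 mol.
Reaction (2): NH3→NO ratio 4:4 ⇒ n(NO) = 7.2665 mol.
Reaction (3): NO→NO2 ratio 2:2 ⇒ n(NO2) = 7.2665 mol.
Mass of NO2 = 7.2665 × 46.01 = 334.33 g.

334.3 g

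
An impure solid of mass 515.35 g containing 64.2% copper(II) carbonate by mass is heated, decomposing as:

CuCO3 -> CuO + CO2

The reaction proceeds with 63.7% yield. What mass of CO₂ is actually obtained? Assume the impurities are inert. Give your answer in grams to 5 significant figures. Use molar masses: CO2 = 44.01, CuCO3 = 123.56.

75.067 g

Pure CuCO3 available = 515.35 g × 0.642 = 330.855 g.
n(CuCO3) = 330.855 g / 123.56 g/mol = 2.67768 mol.
From the equation the CuCO3:CO2 mole ratio is 1:1, so n(CO2) = 2.67768 × 1/1 = 2.67768 mol.
Mass of CO2 = 2.67768 mol × 44.01 g/mol = 117.845 g.
Actual mass collected = 117.845 g × 0.637 = 75.0672 g.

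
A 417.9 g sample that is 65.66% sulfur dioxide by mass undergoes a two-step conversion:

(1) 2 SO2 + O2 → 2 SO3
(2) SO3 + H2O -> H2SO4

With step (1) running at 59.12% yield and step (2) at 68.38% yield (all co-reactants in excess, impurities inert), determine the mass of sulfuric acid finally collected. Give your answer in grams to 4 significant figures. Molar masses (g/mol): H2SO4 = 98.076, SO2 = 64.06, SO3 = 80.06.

169.8 g

Pure SO2 = 417.9 × 0.6566 = 274.39 g.
n(SO2) = 274.39 / 64.06 = 4.2834 mol.
Step 1 (SO2:SO3 = 2:2): theoretical n(SO3) = 4.2834 mol; at 59.12% yield, n(SO3) = 2.5323 mol.
Step 2 (SO3:H2SO4 = 1:1): theoretical n(H2SO4) = 2.5323 mol, so theoretical mass = 2.5323 × 98.076 = 248.36 g.
At 68.38% yield, actual mass of H2SO4 = 248.36 × 0.6838 = 169.83 g.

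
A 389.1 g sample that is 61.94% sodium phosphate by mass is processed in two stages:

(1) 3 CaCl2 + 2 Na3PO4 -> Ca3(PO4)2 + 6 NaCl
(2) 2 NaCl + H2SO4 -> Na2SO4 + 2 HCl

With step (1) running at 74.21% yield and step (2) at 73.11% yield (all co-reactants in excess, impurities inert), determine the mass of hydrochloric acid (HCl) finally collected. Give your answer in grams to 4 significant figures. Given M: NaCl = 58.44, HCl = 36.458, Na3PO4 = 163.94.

Pure Na3PO4 = 389.1 × 0.6194 = 241.01 g.
n(Na3PO4) = 241.01 / 163.94 = 1.4701 mol.
Step 1 (Na3PO4:NaCl = 2:6): theoretical n(NaCl) = 4.4103 mol; at 74.21% yield, n(NaCl) = 3.2729 mol.
Step 2 (NaCl:HCl = 2:2): theoretical n(HCl) = 3.2729 mol, so theoretical mass = 3.2729 × 36.458 = 119.32 g.
At 73.11% yield, actual mass of HCl = 119.32 × 0.7311 = 87.237 g.

87.24 g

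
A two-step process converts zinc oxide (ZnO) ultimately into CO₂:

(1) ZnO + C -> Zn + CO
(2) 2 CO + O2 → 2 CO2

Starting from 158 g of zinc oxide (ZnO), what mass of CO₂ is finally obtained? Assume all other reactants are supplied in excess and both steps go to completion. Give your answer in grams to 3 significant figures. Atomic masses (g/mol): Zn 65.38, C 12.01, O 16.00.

M(ZnO) = 65.38 + 16.00 = 81.38 g/mol.
M(CO2) = 12.01 + 2(16.00) = 44.01 g/mol.
n(ZnO) = 158.0 / 81.38 = 1.942 mol.
Step 1 gives a 1:1 ratio of ZnO to CO, so n(CO) = 1.942 mol.
In step 2 the CO:CO2 ratio is 2:2, so n(CO2) = 1.942 mol.
Mass of CO2 = 1.942 × 44.01 = 85.45 g.

85.4 g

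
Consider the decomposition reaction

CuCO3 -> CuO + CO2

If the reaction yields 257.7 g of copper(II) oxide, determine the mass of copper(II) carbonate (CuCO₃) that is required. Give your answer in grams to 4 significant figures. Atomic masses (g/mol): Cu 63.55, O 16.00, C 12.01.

400.3 g

M(CuO) = 63.55 + 16.00 = 79.55 g/mol.
M(CuCO3) = 63.55 + 12.01 + 3(16.00) = 123.56 g/mol.
n(CuO) = 257.70 g / 79.55 g/mol = 3.2395 mol.
From the equation the CuO:CuCO3 mole ratio is 1:1, so n(CuCO3) = 3.2395 × 1/1 = 3.2395 mol.
Mass of CuCO3 = 3.2395 mol × 123.56 g/mol = 400.27 g.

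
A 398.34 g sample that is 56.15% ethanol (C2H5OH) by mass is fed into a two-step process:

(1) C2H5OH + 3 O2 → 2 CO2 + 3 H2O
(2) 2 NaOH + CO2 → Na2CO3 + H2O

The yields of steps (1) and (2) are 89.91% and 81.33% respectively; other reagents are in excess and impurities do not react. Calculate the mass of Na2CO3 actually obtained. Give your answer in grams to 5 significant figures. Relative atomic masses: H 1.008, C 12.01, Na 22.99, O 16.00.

752.59 g

Pure C2H5OH = 398.34 × 0.5615 = 223.668 g.
M(C2H5OH) = 2(12.01) + 6(1.008) + 16.00 = 46.068 g/mol.
M(Na2CO3) = 2(22.99) + 12.01 + 3(16.00) = 105.99 g/mol.
n(C2H5OH) = 223.668 / 46.068 = 4.85517 mol.
Step 1 (C2H5OH:CO2 = 1:2): theoretical n(CO2) = 9.71034 mol; at 89.91% yield, n(CO2) = 8.73056 mol.
Step 2 (CO2:Na2CO3 = 1:1): theoretical n(Na2CO3) = 8.73056 mol, so theoretical mass = 8.73056 × 105.99 = 925.353 g.
At 81.33% yield, actual mass of Na2CO3 = 925.353 × 0.8133 = 752.589 g.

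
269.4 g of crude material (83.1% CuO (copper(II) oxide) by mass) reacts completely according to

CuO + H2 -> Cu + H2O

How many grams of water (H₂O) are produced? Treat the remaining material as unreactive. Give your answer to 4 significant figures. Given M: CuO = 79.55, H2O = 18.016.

50.70 g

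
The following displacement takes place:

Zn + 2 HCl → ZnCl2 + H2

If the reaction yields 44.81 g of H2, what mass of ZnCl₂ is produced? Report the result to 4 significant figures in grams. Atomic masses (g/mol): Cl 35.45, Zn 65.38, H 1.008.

M(H2) = 2(1.008) = 2.016 g/mol.
M(ZnCl2) = 65.38 + 2(35.45) = 136.28 g/mol.
n(H2) = 44.810 g / 2.016 g/mol = 22.227 mol.
From the equation the H2:ZnCl2 mole ratio is 1:1, so n(ZnCl2) = 22.227 × 1/1 = 22.227 mol.
Mass of ZnCl2 = 22.227 mol × 136.28 g/mol = 3029.1 g.

3029 g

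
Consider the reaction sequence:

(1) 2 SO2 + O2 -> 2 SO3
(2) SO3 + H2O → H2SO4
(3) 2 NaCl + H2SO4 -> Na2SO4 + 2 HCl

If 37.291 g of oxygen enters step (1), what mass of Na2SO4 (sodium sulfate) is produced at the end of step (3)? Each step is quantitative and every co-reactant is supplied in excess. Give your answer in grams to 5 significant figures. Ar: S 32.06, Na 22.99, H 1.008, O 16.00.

331.05 g

M(O2) = 2(16.00) = 32.00 g/mol.
M(Na2SO4) = 2(22.99) + 32.06 + 4(16.00) = 142.04 g/mol.
n(O2) = 37.291 / 32.00 = 1.16534 mol.
Reaction (1): O2→SO3 ratio 1:2 ⇒ n(SO3) = 2.33069 mol.
Reaction (2): SO3→H2SO4 ratio 1:1 ⇒ n(H2SO4) = 2.33069 mol.
Reaction (3): H2SO4→Na2SO4 ratio 1:1 ⇒ n(Na2SO4) = 2.33069 mol.
Mass of Na2SO4 = 2.33069 × 142.04 = 331.051 g.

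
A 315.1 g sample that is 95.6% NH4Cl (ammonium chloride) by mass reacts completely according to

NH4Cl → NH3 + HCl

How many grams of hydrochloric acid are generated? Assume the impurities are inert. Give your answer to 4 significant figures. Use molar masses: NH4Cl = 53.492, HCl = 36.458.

205.3 g

Mass of pure NH4Cl = 315.1 g × 0.956 = 301.24 g.
n(NH4Cl) = 301.24 g / 53.492 g/mol = 5.6314 mol.
From the equation the NH4Cl:HCl mole ratio is 1:1, so n(HCl) = 5.6314 × 1/1 = 5.6314 mol.
Mass of HCl = 5.6314 mol × 36.458 g/mol = 205.31 g.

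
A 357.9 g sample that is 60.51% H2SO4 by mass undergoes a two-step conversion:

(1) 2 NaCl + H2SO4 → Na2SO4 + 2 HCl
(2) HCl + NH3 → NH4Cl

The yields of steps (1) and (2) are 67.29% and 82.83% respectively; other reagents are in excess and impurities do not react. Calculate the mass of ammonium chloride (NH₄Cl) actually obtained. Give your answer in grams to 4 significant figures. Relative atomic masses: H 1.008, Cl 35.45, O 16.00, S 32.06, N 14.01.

131.7 g

Pure H2SO4 = 357.9 × 0.6051 = 216.57 g.
M(H2SO4) = 2(1.008) + 32.06 + 4(16.00) = 98.076 g/mol.
M(NH4Cl) = 14.01 + 4(1.008) + 35.45 = 53.492 g/mol.
n(H2SO4) = 216.57 / 98.076 = 2.2081 mol.
Step 1 (H2SO4:HCl = 1:2): theoretical n(HCl) = 4.4163 mol; at 67.29% yield, n(HCl) = 2.9717 mol.
Step 2 (HCl:NH4Cl = 1:1): theoretical n(NH4Cl) = 2.9717 mol, so theoretical mass = 2.9717 × 53.492 = 158.96 g.
At 82.83% yield, actual mass of NH4Cl = 158.96 × 0.8283 = 131.67 g.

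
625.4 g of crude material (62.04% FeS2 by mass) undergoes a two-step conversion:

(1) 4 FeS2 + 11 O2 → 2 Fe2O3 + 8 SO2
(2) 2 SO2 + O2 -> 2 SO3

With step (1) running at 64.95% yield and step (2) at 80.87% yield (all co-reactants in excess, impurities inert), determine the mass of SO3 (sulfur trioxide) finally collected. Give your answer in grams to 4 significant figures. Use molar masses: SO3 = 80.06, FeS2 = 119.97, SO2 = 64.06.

272.0 g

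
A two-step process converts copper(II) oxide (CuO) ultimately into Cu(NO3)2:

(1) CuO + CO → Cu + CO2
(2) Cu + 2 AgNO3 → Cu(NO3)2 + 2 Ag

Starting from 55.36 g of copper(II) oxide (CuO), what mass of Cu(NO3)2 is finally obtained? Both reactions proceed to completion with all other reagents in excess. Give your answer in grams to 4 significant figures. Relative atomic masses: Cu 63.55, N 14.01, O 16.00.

130.5 g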